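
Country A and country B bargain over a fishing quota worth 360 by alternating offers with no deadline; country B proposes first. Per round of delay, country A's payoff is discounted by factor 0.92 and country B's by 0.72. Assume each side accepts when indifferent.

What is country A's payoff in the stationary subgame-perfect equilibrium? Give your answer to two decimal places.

274.69

When country B proposes, country A accepts any offer worth at least 0.92 times what country A would get by proposing next round; and vice versa.
This gives x = 360 − 0.92y and y = 360 − 0.72x, where x and y are each side's share when it proposes.
Hence (1 − 0.92·0.72)x = 360(1 − 0.92), i.e. 0.3376·x = 28.8.
x ≈ 85.3081; country A's share is 360 − x ≈ 274.6919.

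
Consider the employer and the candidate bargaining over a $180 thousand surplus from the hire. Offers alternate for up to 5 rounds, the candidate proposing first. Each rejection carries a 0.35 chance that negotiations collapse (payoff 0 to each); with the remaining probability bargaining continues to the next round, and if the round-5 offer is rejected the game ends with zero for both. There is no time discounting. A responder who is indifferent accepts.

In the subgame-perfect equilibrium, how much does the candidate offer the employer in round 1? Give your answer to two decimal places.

By backward induction:
Round 5 (the candidate proposes): the employer will accept anything ≥ 0, so the candidate offers 0 and keeps 180.
Round 4 (the employer proposes): rejecting gives the candidate an expected 0.65 × 180 = 117. The employer offers 117 and keeps 180 − 117 = 63.
Round 3 (the candidate proposes): rejecting gives the employer an expected 0.65 × 63 = 40.95, so the candidate offers 40.95, keeping 139.05.
Round 2 (the employer proposes): rejecting gives the candidate an expected 0.65 × 139.05 = 90.3825. The employer offers 90.3825 and keeps 180 − 90.3825 = 89.6175.
Round 1 (the candidate proposes): rejecting gives the employer an expected 0.65 × 89.6175 = 58.251375. The candidate offers 58.251375 and keeps 180 − 58.251375 = 121.748625.

58.25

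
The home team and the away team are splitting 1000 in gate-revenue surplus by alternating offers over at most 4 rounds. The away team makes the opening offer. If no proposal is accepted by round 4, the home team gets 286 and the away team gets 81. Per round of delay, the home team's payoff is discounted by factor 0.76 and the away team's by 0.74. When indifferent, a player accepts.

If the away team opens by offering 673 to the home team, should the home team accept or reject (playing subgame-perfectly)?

Round 4 (the home team proposes): the away team gets 81 if talks fail, so the home team offers 81 and keeps 919.
Round 3 (the away team proposes): the home team can get 919 next round, worth 0.76 × 919 = 698.44 now; the away team offers that and keeps 301.56.
Round 2 (the home team proposes): the away team can get 301.56 next round, worth 0.74 × 301.56 = 223.1544 now; the home team offers that and keeps 776.8456.
So by rejecting in round 1, the home team gets 776.8456 next round, worth 0.76 × 776.8456 = 590.402656 now.
Offer 673 ≥ 590.402656, so the home team accepts.

Accept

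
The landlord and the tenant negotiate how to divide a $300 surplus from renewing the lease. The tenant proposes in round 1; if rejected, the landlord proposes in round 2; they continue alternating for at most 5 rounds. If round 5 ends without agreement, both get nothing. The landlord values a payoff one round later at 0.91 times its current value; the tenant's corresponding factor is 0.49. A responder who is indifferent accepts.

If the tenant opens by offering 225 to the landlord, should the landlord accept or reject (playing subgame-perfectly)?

Round 5 (the tenant proposes): the landlord will accept anything ≥ 0, so the tenant offers 0 and keeps 300.
Round 4 (the landlord proposes): the tenant can get 300 next round, worth 0.49 × 300 = 147 now, so the landlord offers 147, keeping 153.
Round 3 (the tenant proposes): the landlord can get 153 next round, worth 0.91 × 153 = 139.23 now, so the tenant offers 139.23, keeping 160.77.
Round 2 (the landlord proposes): the tenant can get 160.77 next round, worth 0.49 × 160.77 = 78.7773 now; the landlord offers that and keeps 221.2227.
So by rejecting in round 1, the landlord gets 221.2227 next round, worth 0.91 × 221.2227 = 201.312657 now.
Offer 225 ≥ 201.312657, so the landlord accepts.

Accept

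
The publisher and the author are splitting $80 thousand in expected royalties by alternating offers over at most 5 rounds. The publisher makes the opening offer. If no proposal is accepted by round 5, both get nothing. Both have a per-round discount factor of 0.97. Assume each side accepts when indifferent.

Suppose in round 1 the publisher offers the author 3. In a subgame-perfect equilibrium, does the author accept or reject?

Round 5 (the publisher proposes): rejection yields 0 for the author; the publisher offers 0 and keeps 80.
Round 4 (the author proposes): the publisher can get 80 next round, worth 0.97 × 80 = 77.6 now, so the author offers 77.6, keeping 2.4.
Round 3 (the publisher proposes): the author can get 2.4 next round, worth 0.97 × 2.4 = 2.328 now; the publisher offers that and keeps 77.672.
Round 2 (the author proposes): the publisher can get 77.672 next round, worth 0.97 × 77.672 = 75.34184 now. The author offers 75.34184 and keeps 80 − 75.34184 = 4.65816.
So by rejecting in round 1, the author gets 4.65816 next round, worth 0.97 × 4.65816 = 4.5184152 now.
Offer 3 < 4.5184152, so the author rejects.

Reject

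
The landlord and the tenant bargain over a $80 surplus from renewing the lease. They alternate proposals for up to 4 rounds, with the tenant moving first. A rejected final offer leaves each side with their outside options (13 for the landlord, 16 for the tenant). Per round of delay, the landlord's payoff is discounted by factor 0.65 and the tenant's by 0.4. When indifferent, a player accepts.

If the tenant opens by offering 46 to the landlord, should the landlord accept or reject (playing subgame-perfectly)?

Accept

Work out the landlord's continuation value if the offer is rejected.
Round 4 (the landlord proposes): the tenant gets 16 if talks fail, so the landlord offers 16 and keeps 64.
Round 3 (the tenant proposes): the landlord can get 64 next round, worth 0.65 × 64 = 41.6 now, so the tenant offers 41.6, keeping 38.4.
Round 2 (the landlord proposes): the tenant can get 38.4 next round, worth 0.4 × 38.4 = 15.36 now; the landlord offers that and keeps 64.64.
So by rejecting in round 1, the landlord gets 64.64 next round, worth 0.65 × 64.64 = 42.016 now.
Offer 46 ≥ 42.016, so the landlord accepts.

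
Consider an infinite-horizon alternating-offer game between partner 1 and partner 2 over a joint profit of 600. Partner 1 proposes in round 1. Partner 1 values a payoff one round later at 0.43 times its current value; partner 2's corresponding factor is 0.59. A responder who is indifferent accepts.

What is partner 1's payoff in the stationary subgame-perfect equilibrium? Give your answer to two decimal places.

When partner 1 proposes, partner 2 accepts any offer worth at least 0.59 times what partner 2 would get by proposing next round; and vice versa.
This gives x = 600 − 0.59y and y = 600 − 0.43x, where x and y are each side's share when it proposes.
Hence (1 − 0.59·0.43)x = 600(1 − 0.59), i.e. 0.7463·x = 246.
x ≈ 329.6262; partner 2's share is 600 − x ≈ 270.3738.

329.63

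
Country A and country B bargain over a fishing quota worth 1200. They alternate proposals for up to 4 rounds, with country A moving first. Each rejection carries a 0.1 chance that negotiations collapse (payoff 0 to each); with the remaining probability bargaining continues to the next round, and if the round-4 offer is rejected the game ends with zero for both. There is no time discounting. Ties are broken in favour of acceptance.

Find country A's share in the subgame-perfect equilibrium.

217.2

Round 4 (country B proposes): country A will accept anything ≥ 0, so country B offers 0 and keeps 1200.
Round 3 (country A proposes): rejecting gives country B an expected 0.9 × 1200 = 1080; country A offers that and keeps 120.
Round 2 (country B proposes): rejecting gives country A an expected 0.9 × 120 = 108. Country B offers 108 and keeps 1200 − 108 = 1092.
Round 1 (country A proposes): rejecting gives country B an expected 0.9 × 1092 = 982.8; country A offers that and keeps 217.2.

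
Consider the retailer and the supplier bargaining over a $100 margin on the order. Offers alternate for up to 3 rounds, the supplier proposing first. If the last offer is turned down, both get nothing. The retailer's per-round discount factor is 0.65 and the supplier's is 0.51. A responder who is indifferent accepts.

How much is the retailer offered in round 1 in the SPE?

31.85

Round 3 (the supplier proposes): the retailer will accept anything ≥ 0, so the supplier offers 0 and keeps 100.
Round 2 (the retailer proposes): the supplier can get 100 next round, worth 0.51 × 100 = 51 now, so the retailer offers 51, keeping 49.
Round 1 (the supplier proposes): the retailer can get 49 next round, worth 0.65 × 49 = 31.85 now. The supplier offers 31.85 and keeps 100 − 31.85 = 68.15.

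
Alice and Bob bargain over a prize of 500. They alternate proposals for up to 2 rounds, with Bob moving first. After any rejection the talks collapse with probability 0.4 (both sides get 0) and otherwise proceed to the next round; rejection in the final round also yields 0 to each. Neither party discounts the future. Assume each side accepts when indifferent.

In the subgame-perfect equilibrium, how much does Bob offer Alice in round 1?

300

Round 2 (Alice proposes): rejection yields 0 for Bob; Alice offers 0 and keeps 500.
Round 1 (Bob proposes): rejecting gives Alice an expected 0.6 × 500 = 300. Bob offers 300 and keeps 500 − 300 = 200.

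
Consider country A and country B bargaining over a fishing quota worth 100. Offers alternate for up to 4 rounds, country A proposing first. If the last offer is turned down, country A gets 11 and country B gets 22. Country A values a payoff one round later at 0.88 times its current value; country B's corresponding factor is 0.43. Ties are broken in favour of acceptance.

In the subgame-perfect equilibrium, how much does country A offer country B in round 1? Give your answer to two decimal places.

Round 4 (country B proposes): country A gets 11 if talks fail, so country B offers 11 and keeps 89.
Round 3 (country A proposes): country B can get 89 next round, worth 0.43 × 89 = 38.27 now, so country A offers 38.27, keeping 61.73.
Round 2 (country B proposes): country A can get 61.73 next round, worth 0.88 × 61.73 = 54.3224 now, so country B offers 54.3224, keeping 45.6776.
Round 1 (country A proposes): country B can get 45.6776 next round, worth 0.43 × 45.6776 = 19.641368 now; country A offers that and keeps 80.358632.

19.64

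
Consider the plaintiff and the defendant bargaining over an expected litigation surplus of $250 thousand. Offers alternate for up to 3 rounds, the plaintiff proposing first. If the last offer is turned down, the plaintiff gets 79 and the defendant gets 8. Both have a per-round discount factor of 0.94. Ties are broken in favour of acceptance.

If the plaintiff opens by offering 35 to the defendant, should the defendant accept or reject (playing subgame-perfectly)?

Work out the defendant's continuation value if the offer is rejected.
Round 3 (the plaintiff proposes): the defendant gets 8 if talks fail, so the plaintiff offers 8 and keeps 242.
Round 2 (the defendant proposes): the plaintiff can get 242 next round, worth 0.94 × 242 = 227.48 now; the defendant offers that and keeps 22.52.
So by rejecting in round 1, the defendant gets 22.52 next round, worth 0.94 × 22.52 = 21.1688 now.
Offer 35 ≥ 21.1688, so the defendant accepts.

Accept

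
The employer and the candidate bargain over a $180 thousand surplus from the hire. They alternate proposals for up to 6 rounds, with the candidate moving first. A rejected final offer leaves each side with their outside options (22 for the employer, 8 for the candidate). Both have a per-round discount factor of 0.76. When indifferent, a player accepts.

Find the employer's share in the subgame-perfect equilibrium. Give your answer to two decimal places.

95.41

Round 6 (the employer proposes): the candidate gets 8 if talks fail, so the employer offers 8 and keeps 172.
Round 5 (the candidate proposes): the employer can get 172 next round, worth 0.76 × 172 = 130.72 now. The candidate offers 130.72 and keeps 180 − 130.72 = 49.28.
Round 4 (the employer proposes): the candidate can get 49.28 next round, worth 0.76 × 49.28 = 37.4528 now; the employer offers that and keeps 142.5472.
Round 3 (the candidate proposes): the employer can get 142.5472 next round, worth 0.76 × 142.5472 = 108.335872 now. The candidate offers 108.335872 and keeps 180 − 108.335872 = 71.664128.
Round 2 (the employer proposes): the candidate can get 71.664128 next round, worth 0.76 × 71.664128 = 54.46473728 now. The employer offers 54.46473728 and keeps 180 − 54.46473728 = 125.53526272.
Round 1 (the candidate proposes): the employer can get 125.53526272 next round, worth 0.76 × 125.53526272 = 95.4067996672 now; the candidate offers that and keeps 84.5932003328.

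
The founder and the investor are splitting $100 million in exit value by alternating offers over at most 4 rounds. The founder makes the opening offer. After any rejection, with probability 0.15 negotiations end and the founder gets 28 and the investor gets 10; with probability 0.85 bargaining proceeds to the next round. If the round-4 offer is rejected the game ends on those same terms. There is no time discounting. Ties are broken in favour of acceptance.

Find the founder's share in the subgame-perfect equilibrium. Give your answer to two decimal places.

Round 4 (the investor proposes): the founder gets 28 if talks fail, so the investor offers 28 and keeps 72.
Round 3 (the founder proposes): rejecting gives the investor an expected 0.85 × 72 + 0.15 × 10 = 62.7, so the founder offers 62.7, keeping 37.3.
Round 2 (the investor proposes): rejecting gives the founder an expected 0.85 × 37.3 + 0.15 × 28 = 35.905; the investor offers that and keeps 64.095.
Round 1 (the founder proposes): rejecting gives the investor an expected 0.85 × 64.095 + 0.15 × 10 = 55.98075. The founder offers 55.98075 and keeps 100 − 55.98075 = 44.01925.

44.02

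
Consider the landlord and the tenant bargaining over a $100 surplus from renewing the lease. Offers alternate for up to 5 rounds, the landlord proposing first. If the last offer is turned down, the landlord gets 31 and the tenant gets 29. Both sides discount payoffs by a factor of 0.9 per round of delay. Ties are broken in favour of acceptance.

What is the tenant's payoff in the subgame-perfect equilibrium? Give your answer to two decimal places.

Round 5 (the landlord proposes): the tenant gets 29 if talks fail, so the landlord offers 29 and keeps 71.
Round 4 (the tenant proposes): the landlord can get 71 next round, worth 0.9 × 71 = 63.9 now; the tenant offers that and keeps 36.1.
Round 3 (the landlord proposes): the tenant can get 36.1 next round, worth 0.9 × 36.1 = 32.49 now. The landlord offers 32.49 and keeps 100 − 32.49 = 67.51.
Round 2 (the tenant proposes): the landlord can get 67.51 next round, worth 0.9 × 67.51 = 60.759 now; the tenant offers that and keeps 39.241.
Round 1 (the landlord proposes): the tenant can get 39.241 next round, worth 0.9 × 39.241 = 35.3169 now; the landlord offers that and keeps 64.6831.

35.32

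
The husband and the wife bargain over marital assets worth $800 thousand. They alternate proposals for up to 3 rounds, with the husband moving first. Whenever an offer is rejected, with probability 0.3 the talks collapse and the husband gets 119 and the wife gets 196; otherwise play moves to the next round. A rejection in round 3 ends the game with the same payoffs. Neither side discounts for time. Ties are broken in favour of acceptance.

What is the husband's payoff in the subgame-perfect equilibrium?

502.15

By backward induction:
Round 3 (the husband proposes): the wife gets 196 if talks fail, so the husband offers 196 and keeps 604.
Round 2 (the wife proposes): rejecting gives the husband an expected 0.7 × 604 + 0.3 × 119 = 458.5; the wife offers that and keeps 341.5.
Round 1 (the husband proposes): rejecting gives the wife an expected 0.7 × 341.5 + 0.3 × 196 = 297.85; the husband offers that and keeps 502.15.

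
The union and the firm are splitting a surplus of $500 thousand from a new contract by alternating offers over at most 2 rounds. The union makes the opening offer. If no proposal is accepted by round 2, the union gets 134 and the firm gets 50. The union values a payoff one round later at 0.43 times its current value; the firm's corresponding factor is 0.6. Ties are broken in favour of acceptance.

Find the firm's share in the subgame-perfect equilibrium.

Work backward from the last round.
Round 2 (the firm proposes): the union gets 134 if talks fail, so the firm offers 134 and keeps 366.
Round 1 (the union proposes): the firm can get 366 next round, worth 0.6 × 366 = 219.6 now, so the union offers 219.6, keeping 280.4.

219.6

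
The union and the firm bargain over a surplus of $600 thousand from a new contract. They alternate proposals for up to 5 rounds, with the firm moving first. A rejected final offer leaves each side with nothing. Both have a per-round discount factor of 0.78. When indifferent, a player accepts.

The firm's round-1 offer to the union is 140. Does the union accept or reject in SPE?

Reject

Work out the union's continuation value if the offer is rejected.
Round 5 (the firm proposes): rejection yields 0 for the union; the firm offers 0 and keeps 600.
Round 4 (the union proposes): the firm can get 600 next round, worth 0.78 × 600 = 468 now, so the union offers 468, keeping 132.
Round 3 (the firm proposes): the union can get 132 next round, worth 0.78 × 132 = 102.96 now. The firm offers 102.96 and keeps 600 − 102.96 = 497.04.
Round 2 (the union proposes): the firm can get 497.04 next round, worth 0.78 × 497.04 = 387.6912 now, so the union offers 387.6912, keeping 212.3088.
So by rejecting in round 1, the union gets 212.3088 next round, worth 0.78 × 212.3088 = 165.600864 now.
Offer 140 < 165.600864, so the union rejects.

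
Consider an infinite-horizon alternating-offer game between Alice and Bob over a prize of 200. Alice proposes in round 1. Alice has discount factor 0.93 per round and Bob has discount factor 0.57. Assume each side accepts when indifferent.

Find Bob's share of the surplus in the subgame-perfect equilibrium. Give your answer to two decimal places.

16.98

In a stationary SPE each proposer offers the other exactly their discounted continuation value.
If Alice keeps x when proposing and Bob keeps y when proposing, then x = 200 − 0.57y and y = 200 − 0.93x.
Solving: x = 200(1 − 0.57) / (1 − 0.93·0.57) = 86 / 0.4699 ≈ 183.0177.
Bob gets 200 − 183.0177 ≈ 16.9823.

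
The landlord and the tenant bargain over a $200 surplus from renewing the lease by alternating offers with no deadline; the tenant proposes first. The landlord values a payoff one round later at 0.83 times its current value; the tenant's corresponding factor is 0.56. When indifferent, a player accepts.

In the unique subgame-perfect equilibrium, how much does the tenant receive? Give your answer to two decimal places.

63.53

When the tenant proposes, the landlord accepts any offer worth at least 0.83 times what the landlord would get by proposing next round; and vice versa.
This gives x = 200 − 0.83y and y = 200 − 0.56x, where x and y are each side's share when it proposes.
Hence (1 − 0.83·0.56)x = 200(1 − 0.83), i.e. 0.5352·x = 34.
x ≈ 63.5277; the landlord's share is 200 − x ≈ 136.4723.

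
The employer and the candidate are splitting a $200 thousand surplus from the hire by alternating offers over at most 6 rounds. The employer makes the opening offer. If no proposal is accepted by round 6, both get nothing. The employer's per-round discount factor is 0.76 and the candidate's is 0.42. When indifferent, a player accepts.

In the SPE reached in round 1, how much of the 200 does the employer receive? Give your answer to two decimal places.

164.85

Work backward from the last round.
Round 6 (the candidate proposes): the employer will accept anything ≥ 0, so the candidate offers 0 and keeps 200.
Round 5 (the employer proposes): the candidate can get 200 next round, worth 0.42 × 200 = 84 now. The employer offers 84 and keeps 200 − 84 = 116.
Round 4 (the candidate proposes): the employer can get 116 next round, worth 0.76 × 116 = 88.16 now; the candidate offers that and keeps 111.84.
Round 3 (the employer proposes): the candidate can get 111.84 next round, worth 0.42 × 111.84 = 46.9728 now; the employer offers that and keeps 153.0272.
Round 2 (the candidate proposes): the employer can get 153.0272 next round, worth 0.76 × 153.0272 = 116.300672 now; the candidate offers that and keeps 83.699328.
Round 1 (the employer proposes): the candidate can get 83.699328 next round, worth 0.42 × 83.699328 = 35.15371776 now, so the employer offers 35.15371776, keeping 164.84628224.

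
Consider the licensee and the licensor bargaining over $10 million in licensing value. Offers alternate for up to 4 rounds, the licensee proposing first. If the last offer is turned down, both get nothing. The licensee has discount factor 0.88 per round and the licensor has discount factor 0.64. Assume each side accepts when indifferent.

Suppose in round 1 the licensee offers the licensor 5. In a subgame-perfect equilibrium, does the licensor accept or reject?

Accept

Round 4 (the licensor proposes): rejection yields 0 for the licensee; the licensor offers 0 and keeps 10.
Round 3 (the licensee proposes): the licensor can get 10 next round, worth 0.64 × 10 = 6.4 now. The licensee offers 6.4 and keeps 10 − 6.4 = 3.6.
Round 2 (the licensor proposes): the licensee can get 3.6 next round, worth 0.88 × 3.6 = 3.168 now, so the licensor offers 3.168, keeping 6.832.
So by rejecting in round 1, the licensor gets 6.832 next round, worth 0.64 × 6.832 = 4.37248 now.
Offer 5 ≥ 4.37248, so the licensor accepts.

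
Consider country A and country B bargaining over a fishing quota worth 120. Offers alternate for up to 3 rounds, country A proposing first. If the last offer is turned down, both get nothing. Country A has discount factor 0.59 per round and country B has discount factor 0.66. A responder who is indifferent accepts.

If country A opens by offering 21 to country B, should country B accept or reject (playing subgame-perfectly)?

Work out country B's continuation value if the offer is rejected.
Round 3 (country A proposes): country B will accept anything ≥ 0, so country A offers 0 and keeps 120.
Round 2 (country B proposes): country A can get 120 next round, worth 0.59 × 120 = 70.8 now; country B offers that and keeps 49.2.
So by rejecting in round 1, country B gets 49.2 next round, worth 0.66 × 49.2 = 32.472 now.
Offer 21 < 32.472, so country B rejects.

Reject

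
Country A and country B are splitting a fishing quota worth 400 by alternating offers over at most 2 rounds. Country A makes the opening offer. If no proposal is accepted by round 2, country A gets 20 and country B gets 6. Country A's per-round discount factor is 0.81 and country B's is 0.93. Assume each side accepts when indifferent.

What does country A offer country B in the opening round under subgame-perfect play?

Work backward from the last round.
Round 2 (country B proposes): country A gets 20 if talks fail, so country B offers 20 and keeps 380.
Round 1 (country A proposes): country B can get 380 next round, worth 0.93 × 380 = 353.4 now, so country A offers 353.4, keeping 46.6.

353.4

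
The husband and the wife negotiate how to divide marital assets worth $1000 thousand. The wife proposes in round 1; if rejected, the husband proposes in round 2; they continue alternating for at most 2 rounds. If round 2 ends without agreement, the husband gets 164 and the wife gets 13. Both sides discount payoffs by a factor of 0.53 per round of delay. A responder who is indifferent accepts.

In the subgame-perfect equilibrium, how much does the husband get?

523.11

Round 2 (the husband proposes): the wife gets 13 if talks fail, so the husband offers 13 and keeps 987.
Round 1 (the wife proposes): the husband can get 987 next round, worth 0.53 × 987 = 523.11 now. The wife offers 523.11 and keeps 1000 − 523.11 = 476.89.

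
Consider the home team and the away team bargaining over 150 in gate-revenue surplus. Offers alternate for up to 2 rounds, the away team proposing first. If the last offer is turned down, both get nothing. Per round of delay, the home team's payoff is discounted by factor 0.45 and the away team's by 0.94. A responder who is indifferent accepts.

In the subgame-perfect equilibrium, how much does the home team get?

67.5

Round 2 (the home team proposes): rejection yields 0 for the away team; the home team offers 0 and keeps 150.
Round 1 (the away team proposes): the home team can get 150 next round, worth 0.45 × 150 = 67.5 now, so the away team offers 67.5, keeping 82.5.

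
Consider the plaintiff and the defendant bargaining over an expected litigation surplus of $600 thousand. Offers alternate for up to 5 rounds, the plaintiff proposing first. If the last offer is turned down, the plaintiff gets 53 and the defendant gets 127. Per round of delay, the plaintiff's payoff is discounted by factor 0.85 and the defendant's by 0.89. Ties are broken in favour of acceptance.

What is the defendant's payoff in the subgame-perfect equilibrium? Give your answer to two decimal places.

Round 5 (the plaintiff proposes): the defendant gets 127 if talks fail, so the plaintiff offers 127 and keeps 473.
Round 4 (the defendant proposes): the plaintiff can get 473 next round, worth 0.85 × 473 = 402.05 now; the defendant offers that and keeps 197.95.
Round 3 (the plaintiff proposes): the defendant can get 197.95 next round, worth 0.89 × 197.95 = 176.1755 now; the plaintiff offers that and keeps 423.8245.
Round 2 (the defendant proposes): the plaintiff can get 423.8245 next round, worth 0.85 × 423.8245 = 360.250825 now. The defendant offers 360.250825 and keeps 600 − 360.250825 = 239.749175.
Round 1 (the plaintiff proposes): the defendant can get 239.749175 next round, worth 0.89 × 239.749175 = 213.37676575 now, so the plaintiff offers 213.37676575, keeping 386.62323425.

213.38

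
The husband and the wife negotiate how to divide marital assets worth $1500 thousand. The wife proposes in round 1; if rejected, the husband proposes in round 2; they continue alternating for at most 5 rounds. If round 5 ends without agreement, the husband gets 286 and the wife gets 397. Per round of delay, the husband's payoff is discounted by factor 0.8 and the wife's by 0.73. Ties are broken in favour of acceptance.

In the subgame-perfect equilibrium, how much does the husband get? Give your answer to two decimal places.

Work backward from the last round.
Round 5 (the wife proposes): the husband gets 286 if talks fail, so the wife offers 286 and keeps 1214.
Round 4 (the husband proposes): the wife can get 1214 next round, worth 0.73 × 1214 = 886.22 now. The husband offers 886.22 and keeps 1500 − 886.22 = 613.78.
Round 3 (the wife proposes): the husband can get 613.78 next round, worth 0.8 × 613.78 = 491.024 now, so the wife offers 491.024, keeping 1008.976.
Round 2 (the husband proposes): the wife can get 1008.976 next round, worth 0.73 × 1008.976 = 736.55248 now, so the husband offers 736.55248, keeping 763.44752.
Round 1 (the wife proposes): the husband can get 763.44752 next round, worth 0.8 × 763.44752 = 610.758016 now. The wife offers 610.758016 and keeps 1500 − 610.758016 = 889.241984.

610.76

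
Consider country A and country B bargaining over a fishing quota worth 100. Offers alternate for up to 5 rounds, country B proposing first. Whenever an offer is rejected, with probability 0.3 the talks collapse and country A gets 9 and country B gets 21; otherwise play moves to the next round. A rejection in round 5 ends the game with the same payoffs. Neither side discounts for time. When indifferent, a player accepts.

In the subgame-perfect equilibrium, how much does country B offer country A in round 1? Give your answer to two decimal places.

Round 5 (country B proposes): country A gets 9 if talks fail, so country B offers 9 and keeps 91.
Round 4 (country A proposes): rejecting gives country B an expected 0.7 × 91 + 0.3 × 21 = 70; country A offers that and keeps 30.
Round 3 (country B proposes): rejecting gives country A an expected 0.7 × 30 + 0.3 × 9 = 23.7. Country B offers 23.7 and keeps 100 − 23.7 = 76.3.
Round 2 (country A proposes): rejecting gives country B an expected 0.7 × 76.3 + 0.3 × 21 = 59.71; country A offers that and keeps 40.29.
Round 1 (country B proposes): rejecting gives country A an expected 0.7 × 40.29 + 0.3 × 9 = 30.903; country B offers that and keeps 69.097.

30.90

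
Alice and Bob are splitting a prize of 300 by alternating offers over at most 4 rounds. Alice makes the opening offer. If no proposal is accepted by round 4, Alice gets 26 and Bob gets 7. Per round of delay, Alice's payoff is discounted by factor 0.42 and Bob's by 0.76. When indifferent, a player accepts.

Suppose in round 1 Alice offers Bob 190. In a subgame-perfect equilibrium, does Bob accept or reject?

Reject

Round 4 (Bob proposes): Alice gets 26 if talks fail, so Bob offers 26 and keeps 274.
Round 3 (Alice proposes): Bob can get 274 next round, worth 0.76 × 274 = 208.24 now. Alice offers 208.24 and keeps 300 − 208.24 = 91.76.
Round 2 (Bob proposes): Alice can get 91.76 next round, worth 0.42 × 91.76 = 38.5392 now; Bob offers that and keeps 261.4608.
So by rejecting in round 1, Bob gets 261.4608 next round, worth 0.76 × 261.4608 = 198.710208 now.
Offer 190 < 198.710208, so Bob rejects.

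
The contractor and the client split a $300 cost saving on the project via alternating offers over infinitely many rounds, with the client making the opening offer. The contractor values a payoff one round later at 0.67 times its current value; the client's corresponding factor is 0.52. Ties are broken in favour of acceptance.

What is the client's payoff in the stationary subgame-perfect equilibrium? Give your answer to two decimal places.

151.93

In a stationary SPE each proposer offers the other exactly their discounted continuation value.
If the client keeps x when proposing and the contractor keeps y when proposing, then x = 300 − 0.67y and y = 300 − 0.52x.
Solving: x = 300(1 − 0.67) / (1 − 0.52·0.67) = 99 / 0.6516 ≈ 151.9337.
The contractor gets 300 − 151.9337 ≈ 148.0663.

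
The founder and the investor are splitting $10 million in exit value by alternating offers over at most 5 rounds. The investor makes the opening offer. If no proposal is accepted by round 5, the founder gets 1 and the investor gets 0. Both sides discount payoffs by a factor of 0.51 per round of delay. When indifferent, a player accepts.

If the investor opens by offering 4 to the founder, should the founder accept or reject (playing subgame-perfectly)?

Work out the founder's continuation value if the offer is rejected.
Round 5 (the investor proposes): the founder gets 1 if talks fail, so the investor offers 1 and keeps 9.
Round 4 (the founder proposes): the investor can get 9 next round, worth 0.51 × 9 = 4.59 now, so the founder offers 4.59, keeping 5.41.
Round 3 (the investor proposes): the founder can get 5.41 next round, worth 0.51 × 5.41 = 2.7591 now, so the investor offers 2.7591, keeping 7.2409.
Round 2 (the founder proposes): the investor can get 7.2409 next round, worth 0.51 × 7.2409 = 3.692859 now; the founder offers that and keeps 6.307141.
So by rejecting in round 1, the founder gets 6.307141 next round, worth 0.51 × 6.307141 = 3.21664191 now.
Offer 4 ≥ 3.21664191, so the founder accepts.

Accept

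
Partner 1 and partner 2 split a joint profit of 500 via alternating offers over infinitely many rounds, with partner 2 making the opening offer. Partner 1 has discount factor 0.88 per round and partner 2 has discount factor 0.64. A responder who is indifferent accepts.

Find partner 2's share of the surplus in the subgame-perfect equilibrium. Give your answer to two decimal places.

In a stationary SPE each proposer offers the other exactly their discounted continuation value.
If partner 2 keeps x when proposing and partner 1 keeps y when proposing, then x = 500 − 0.88y and y = 500 − 0.64x.
Solving: x = 500(1 − 0.88) / (1 − 0.64·0.88) = 60 / 0.4368 ≈ 137.3626.
Partner 1 gets 500 − 137.3626 ≈ 362.6374.

137.36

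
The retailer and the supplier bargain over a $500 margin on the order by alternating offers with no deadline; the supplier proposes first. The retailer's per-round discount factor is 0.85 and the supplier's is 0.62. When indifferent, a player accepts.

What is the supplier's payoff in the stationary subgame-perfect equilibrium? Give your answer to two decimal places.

When the supplier proposes, the retailer accepts any offer worth at least 0.85 times what the retailer would get by proposing next round; and vice versa.
This gives x = 500 − 0.85y and y = 500 − 0.62x, where x and y are each side's share when it proposes.
Hence (1 − 0.85·0.62)x = 500(1 − 0.85), i.e. 0.473·x = 75.
x ≈ 158.5624; the retailer's share is 500 − x ≈ 341.4376.

158.56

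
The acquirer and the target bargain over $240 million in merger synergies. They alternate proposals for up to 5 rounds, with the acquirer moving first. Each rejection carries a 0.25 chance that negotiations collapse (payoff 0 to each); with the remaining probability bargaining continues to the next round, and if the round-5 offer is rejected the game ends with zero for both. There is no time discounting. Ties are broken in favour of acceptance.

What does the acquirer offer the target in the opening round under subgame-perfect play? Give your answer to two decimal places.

70.31

By backward induction:
Round 5 (the acquirer proposes): the target will accept anything ≥ 0, so the acquirer offers 0 and keeps 240.
Round 4 (the target proposes): rejecting gives the acquirer an expected 0.75 × 240 = 180; the target offers that and keeps 60.
Round 3 (the acquirer proposes): rejecting gives the target an expected 0.75 × 60 = 45; the acquirer offers that and keeps 195.
Round 2 (the target proposes): rejecting gives the acquirer an expected 0.75 × 195 = 146.25, so the target offers 146.25, keeping 93.75.
Round 1 (the acquirer proposes): rejecting gives the target an expected 0.75 × 93.75 = 70.3125; the acquirer offers that and keeps 169.6875.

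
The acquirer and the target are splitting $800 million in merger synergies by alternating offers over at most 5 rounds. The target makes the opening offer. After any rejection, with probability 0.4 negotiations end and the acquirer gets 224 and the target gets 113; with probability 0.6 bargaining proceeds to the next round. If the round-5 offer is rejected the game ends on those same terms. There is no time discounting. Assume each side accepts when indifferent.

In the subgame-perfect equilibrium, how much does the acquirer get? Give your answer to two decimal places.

375.12

By backward induction:
Round 5 (the target proposes): the acquirer gets 224 if talks fail, so the target offers 224 and keeps 576.
Round 4 (the acquirer proposes): rejecting gives the target an expected 0.6 × 576 + 0.4 × 113 = 390.8. The acquirer offers 390.8 and keeps 800 − 390.8 = 409.2.
Round 3 (the target proposes): rejecting gives the acquirer an expected 0.6 × 409.2 + 0.4 × 224 = 335.12, so the target offers 335.12, keeping 464.88.
Round 2 (the acquirer proposes): rejecting gives the target an expected 0.6 × 464.88 + 0.4 × 113 = 324.128; the acquirer offers that and keeps 475.872.
Round 1 (the target proposes): rejecting gives the acquirer an expected 0.6 × 475.872 + 0.4 × 224 = 375.1232; the target offers that and keeps 424.8768.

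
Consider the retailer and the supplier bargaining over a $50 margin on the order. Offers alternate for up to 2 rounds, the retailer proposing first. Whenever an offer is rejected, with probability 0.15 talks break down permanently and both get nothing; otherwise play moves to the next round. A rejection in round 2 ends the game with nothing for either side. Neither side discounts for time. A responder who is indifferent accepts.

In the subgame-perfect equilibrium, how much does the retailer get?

7.5

Round 2 (the supplier proposes): rejection yields 0 for the retailer; the supplier offers 0 and keeps 50.
Round 1 (the retailer proposes): rejecting gives the supplier an expected 0.85 × 50 = 42.5; the retailer offers that and keeps 7.5.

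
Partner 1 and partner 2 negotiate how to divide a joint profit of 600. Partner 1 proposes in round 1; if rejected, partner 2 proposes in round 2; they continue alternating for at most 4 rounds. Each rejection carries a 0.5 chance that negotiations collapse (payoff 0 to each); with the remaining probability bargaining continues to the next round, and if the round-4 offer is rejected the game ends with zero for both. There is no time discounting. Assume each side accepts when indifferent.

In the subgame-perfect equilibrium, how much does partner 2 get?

Round 4 (partner 2 proposes): rejection yields 0 for partner 1; partner 2 offers 0 and keeps 600.
Round 3 (partner 1 proposes): rejecting gives partner 2 an expected 0.5 × 600 = 300. Partner 1 offers 300 and keeps 600 − 300 = 300.
Round 2 (partner 2 proposes): rejecting gives partner 1 an expected 0.5 × 300 = 150. Partner 2 offers 150 and keeps 600 − 150 = 450.
Round 1 (partner 1 proposes): rejecting gives partner 2 an expected 0.5 × 450 = 225. Partner 1 offers 225 and keeps 600 − 225 = 375.

225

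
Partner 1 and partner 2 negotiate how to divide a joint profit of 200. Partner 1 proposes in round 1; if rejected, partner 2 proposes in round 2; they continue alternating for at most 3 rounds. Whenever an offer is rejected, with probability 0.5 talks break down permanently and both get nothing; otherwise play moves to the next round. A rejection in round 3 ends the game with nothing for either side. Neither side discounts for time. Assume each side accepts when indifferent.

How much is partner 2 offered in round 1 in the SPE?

Round 3 (partner 1 proposes): rejection yields 0 for partner 2; partner 1 offers 0 and keeps 200.
Round 2 (partner 2 proposes): rejecting gives partner 1 an expected 0.5 × 200 = 100; partner 2 offers that and keeps 100.
Round 1 (partner 1 proposes): rejecting gives partner 2 an expected 0.5 × 100 = 50; partner 1 offers that and keeps 150.

50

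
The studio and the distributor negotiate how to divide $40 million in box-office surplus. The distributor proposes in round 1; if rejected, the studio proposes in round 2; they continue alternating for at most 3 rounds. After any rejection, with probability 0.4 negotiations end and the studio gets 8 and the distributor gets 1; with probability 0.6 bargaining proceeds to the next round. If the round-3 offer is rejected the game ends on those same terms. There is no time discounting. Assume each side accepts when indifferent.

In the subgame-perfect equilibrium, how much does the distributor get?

By backward induction:
Round 3 (the distributor proposes): the studio gets 8 if talks fail, so the distributor offers 8 and keeps 32.
Round 2 (the studio proposes): rejecting gives the distributor an expected 0.6 × 32 + 0.4 × 1 = 19.6; the studio offers that and keeps 20.4.
Round 1 (the distributor proposes): rejecting gives the studio an expected 0.6 × 20.4 + 0.4 × 8 = 15.44. The distributor offers 15.44 and keeps 40 − 15.44 = 24.56.

24.56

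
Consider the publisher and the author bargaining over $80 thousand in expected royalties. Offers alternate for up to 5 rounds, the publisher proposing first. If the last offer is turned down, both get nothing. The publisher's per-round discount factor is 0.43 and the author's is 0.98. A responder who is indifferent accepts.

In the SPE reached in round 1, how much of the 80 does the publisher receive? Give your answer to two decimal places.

16.48

Solve by backward induction from round 5.
Round 5 (the publisher proposes): rejection yields 0 for the author; the publisher offers 0 and keeps 80.
Round 4 (the author proposes): the publisher can get 80 next round, worth 0.43 × 80 = 34.4 now; the author offers that and keeps 45.6.
Round 3 (the publisher proposes): the author can get 45.6 next round, worth 0.98 × 45.6 = 44.688 now; the publisher offers that and keeps 35.312.
Round 2 (the author proposes): the publisher can get 35.312 next round, worth 0.43 × 35.312 = 15.18416 now, so the author offers 15.18416, keeping 64.81584.
Round 1 (the publisher proposes): the author can get 64.81584 next round, worth 0.98 × 64.81584 = 63.5195232 now, so the publisher offers 63.5195232, keeping 16.4804768.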